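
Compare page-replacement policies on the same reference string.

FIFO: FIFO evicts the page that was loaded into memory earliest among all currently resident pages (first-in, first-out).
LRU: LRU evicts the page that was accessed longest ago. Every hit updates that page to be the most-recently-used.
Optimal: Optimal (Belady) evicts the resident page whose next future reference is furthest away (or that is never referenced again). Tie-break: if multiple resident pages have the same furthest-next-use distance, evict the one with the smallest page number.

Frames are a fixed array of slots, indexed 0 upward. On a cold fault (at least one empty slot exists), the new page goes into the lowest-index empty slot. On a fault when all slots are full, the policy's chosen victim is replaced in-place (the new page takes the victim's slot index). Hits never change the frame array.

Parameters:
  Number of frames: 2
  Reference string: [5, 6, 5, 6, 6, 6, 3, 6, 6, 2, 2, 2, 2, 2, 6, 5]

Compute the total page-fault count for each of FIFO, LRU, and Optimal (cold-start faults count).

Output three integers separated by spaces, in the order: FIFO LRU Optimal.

Answer: 6 5 5

Derivation:
--- FIFO ---
  step 0: ref 5 -> FAULT, frames=[5,-] (faults so far: 1)
  step 1: ref 6 -> FAULT, frames=[5,6] (faults so far: 2)
  step 2: ref 5 -> HIT, frames=[5,6] (faults so far: 2)
  step 3: ref 6 -> HIT, frames=[5,6] (faults so far: 2)
  step 4: ref 6 -> HIT, frames=[5,6] (faults so far: 2)
  step 5: ref 6 -> HIT, frames=[5,6] (faults so far: 2)
  step 6: ref 3 -> FAULT, evict 5, frames=[3,6] (faults so far: 3)
  step 7: ref 6 -> HIT, frames=[3,6] (faults so far: 3)
  step 8: ref 6 -> HIT, frames=[3,6] (faults so far: 3)
  step 9: ref 2 -> FAULT, evict 6, frames=[3,2] (faults so far: 4)
  step 10: ref 2 -> HIT, frames=[3,2] (faults so far: 4)
  step 11: ref 2 -> HIT, frames=[3,2] (faults so far: 4)
  step 12: ref 2 -> HIT, frames=[3,2] (faults so far: 4)
  step 13: ref 2 -> HIT, frames=[3,2] (faults so far: 4)
  step 14: ref 6 -> FAULT, evict 3, frames=[6,2] (faults so far: 5)
  step 15: ref 5 -> FAULT, evict 2, frames=[6,5] (faults so far: 6)
  FIFO total faults: 6
--- LRU ---
  step 0: ref 5 -> FAULT, frames=[5,-] (faults so far: 1)
  step 1: ref 6 -> FAULT, frames=[5,6] (faults so far: 2)
  step 2: ref 5 -> HIT, frames=[5,6] (faults so far: 2)
  step 3: ref 6 -> HIT, frames=[5,6] (faults so far: 2)
  step 4: ref 6 -> HIT, frames=[5,6] (faults so far: 2)
  step 5: ref 6 -> HIT, frames=[5,6] (faults so far: 2)
  step 6: ref 3 -> FAULT, evict 5, frames=[3,6] (faults so far: 3)
  step 7: ref 6 -> HIT, frames=[3,6] (faults so far: 3)
  step 8: ref 6 -> HIT, frames=[3,6] (faults so far: 3)
  step 9: ref 2 -> FAULT, evict 3, frames=[2,6] (faults so far: 4)
  step 10: ref 2 -> HIT, frames=[2,6] (faults so far: 4)
  step 11: ref 2 -> HIT, frames=[2,6] (faults so far: 4)
  step 12: ref 2 -> HIT, frames=[2,6] (faults so far: 4)
  step 13: ref 2 -> HIT, frames=[2,6] (faults so far: 4)
  step 14: ref 6 -> HIT, frames=[2,6] (faults so far: 4)
  step 15: ref 5 -> FAULT, evict 2, frames=[5,6] (faults so far: 5)
  LRU total faults: 5
--- Optimal ---
  step 0: ref 5 -> FAULT, frames=[5,-] (faults so far: 1)
  step 1: ref 6 -> FAULT, frames=[5,6] (faults so far: 2)
  step 2: ref 5 -> HIT, frames=[5,6] (faults so far: 2)
  step 3: ref 6 -> HIT, frames=[5,6] (faults so far: 2)
  step 4: ref 6 -> HIT, frames=[5,6] (faults so far: 2)
  step 5: ref 6 -> HIT, frames=[5,6] (faults so far: 2)
  step 6: ref 3 -> FAULT, evict 5, frames=[3,6] (faults so far: 3)
  step 7: ref 6 -> HIT, frames=[3,6] (faults so far: 3)
  step 8: ref 6 -> HIT, frames=[3,6] (faults so far: 3)
  step 9: ref 2 -> FAULT, evict 3, frames=[2,6] (faults so far: 4)
  step 10: ref 2 -> HIT, frames=[2,6] (faults so far: 4)
  step 11: ref 2 -> HIT, frames=[2,6] (faults so far: 4)
  step 12: ref 2 -> HIT, frames=[2,6] (faults so far: 4)
  step 13: ref 2 -> HIT, frames=[2,6] (faults so far: 4)
  step 14: ref 6 -> HIT, frames=[2,6] (faults so far: 4)
  step 15: ref 5 -> FAULT, evict 2, frames=[5,6] (faults so far: 5)
  Optimal total faults: 5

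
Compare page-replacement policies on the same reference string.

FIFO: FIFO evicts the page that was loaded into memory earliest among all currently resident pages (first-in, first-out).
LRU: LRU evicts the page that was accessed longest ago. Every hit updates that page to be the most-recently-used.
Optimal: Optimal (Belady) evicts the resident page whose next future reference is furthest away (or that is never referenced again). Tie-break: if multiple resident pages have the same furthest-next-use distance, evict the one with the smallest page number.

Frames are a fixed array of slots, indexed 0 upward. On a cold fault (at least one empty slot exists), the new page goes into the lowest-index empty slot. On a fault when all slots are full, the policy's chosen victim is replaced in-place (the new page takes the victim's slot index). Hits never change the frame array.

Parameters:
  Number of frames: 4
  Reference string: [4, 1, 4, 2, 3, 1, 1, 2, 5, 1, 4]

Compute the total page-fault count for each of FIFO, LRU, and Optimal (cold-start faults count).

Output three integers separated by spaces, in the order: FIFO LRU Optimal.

Answer: 6 6 5

Derivation:
--- FIFO ---
  step 0: ref 4 -> FAULT, frames=[4,-,-,-] (faults so far: 1)
  step 1: ref 1 -> FAULT, frames=[4,1,-,-] (faults so far: 2)
  step 2: ref 4 -> HIT, frames=[4,1,-,-] (faults so far: 2)
  step 3: ref 2 -> FAULT, frames=[4,1,2,-] (faults so far: 3)
  step 4: ref 3 -> FAULT, frames=[4,1,2,3] (faults so far: 4)
  step 5: ref 1 -> HIT, frames=[4,1,2,3] (faults so far: 4)
  step 6: ref 1 -> HIT, frames=[4,1,2,3] (faults so far: 4)
  step 7: ref 2 -> HIT, frames=[4,1,2,3] (faults so far: 4)
  step 8: ref 5 -> FAULT, evict 4, frames=[5,1,2,3] (faults so far: 5)
  step 9: ref 1 -> HIT, frames=[5,1,2,3] (faults so far: 5)
  step 10: ref 4 -> FAULT, evict 1, frames=[5,4,2,3] (faults so far: 6)
  FIFO total faults: 6
--- LRU ---
  step 0: ref 4 -> FAULT, frames=[4,-,-,-] (faults so far: 1)
  step 1: ref 1 -> FAULT, frames=[4,1,-,-] (faults so far: 2)
  step 2: ref 4 -> HIT, frames=[4,1,-,-] (faults so far: 2)
  step 3: ref 2 -> FAULT, frames=[4,1,2,-] (faults so far: 3)
  step 4: ref 3 -> FAULT, frames=[4,1,2,3] (faults so far: 4)
  step 5: ref 1 -> HIT, frames=[4,1,2,3] (faults so far: 4)
  step 6: ref 1 -> HIT, frames=[4,1,2,3] (faults so far: 4)
  step 7: ref 2 -> HIT, frames=[4,1,2,3] (faults so far: 4)
  step 8: ref 5 -> FAULT, evict 4, frames=[5,1,2,3] (faults so far: 5)
  step 9: ref 1 -> HIT, frames=[5,1,2,3] (faults so far: 5)
  step 10: ref 4 -> FAULT, evict 3, frames=[5,1,2,4] (faults so far: 6)
  LRU total faults: 6
--- Optimal ---
  step 0: ref 4 -> FAULT, frames=[4,-,-,-] (faults so far: 1)
  step 1: ref 1 -> FAULT, frames=[4,1,-,-] (faults so far: 2)
  step 2: ref 4 -> HIT, frames=[4,1,-,-] (faults so far: 2)
  step 3: ref 2 -> FAULT, frames=[4,1,2,-] (faults so far: 3)
  step 4: ref 3 -> FAULT, frames=[4,1,2,3] (faults so far: 4)
  step 5: ref 1 -> HIT, frames=[4,1,2,3] (faults so far: 4)
  step 6: ref 1 -> HIT, frames=[4,1,2,3] (faults so far: 4)
  step 7: ref 2 -> HIT, frames=[4,1,2,3] (faults so far: 4)
  step 8: ref 5 -> FAULT, evict 2, frames=[4,1,5,3] (faults so far: 5)
  step 9: ref 1 -> HIT, frames=[4,1,5,3] (faults so far: 5)
  step 10: ref 4 -> HIT, frames=[4,1,5,3] (faults so far: 5)
  Optimal total faults: 5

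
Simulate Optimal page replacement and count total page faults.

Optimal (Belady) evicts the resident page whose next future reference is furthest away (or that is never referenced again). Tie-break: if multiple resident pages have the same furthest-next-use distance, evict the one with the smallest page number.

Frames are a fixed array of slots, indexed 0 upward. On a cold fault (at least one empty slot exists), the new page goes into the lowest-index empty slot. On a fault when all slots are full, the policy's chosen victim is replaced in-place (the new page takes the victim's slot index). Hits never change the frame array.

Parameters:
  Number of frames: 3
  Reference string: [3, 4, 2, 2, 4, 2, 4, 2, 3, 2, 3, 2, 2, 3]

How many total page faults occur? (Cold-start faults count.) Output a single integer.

Step 0: ref 3 → FAULT, frames=[3,-,-]
Step 1: ref 4 → FAULT, frames=[3,4,-]
Step 2: ref 2 → FAULT, frames=[3,4,2]
Step 3: ref 2 → HIT, frames=[3,4,2]
Step 4: ref 4 → HIT, frames=[3,4,2]
Step 5: ref 2 → HIT, frames=[3,4,2]
Step 6: ref 4 → HIT, frames=[3,4,2]
Step 7: ref 2 → HIT, frames=[3,4,2]
Step 8: ref 3 → HIT, frames=[3,4,2]
Step 9: ref 2 → HIT, frames=[3,4,2]
Step 10: ref 3 → HIT, frames=[3,4,2]
Step 11: ref 2 → HIT, frames=[3,4,2]
Step 12: ref 2 → HIT, frames=[3,4,2]
Step 13: ref 3 → HIT, frames=[3,4,2]
Total faults: 3

Answer: 3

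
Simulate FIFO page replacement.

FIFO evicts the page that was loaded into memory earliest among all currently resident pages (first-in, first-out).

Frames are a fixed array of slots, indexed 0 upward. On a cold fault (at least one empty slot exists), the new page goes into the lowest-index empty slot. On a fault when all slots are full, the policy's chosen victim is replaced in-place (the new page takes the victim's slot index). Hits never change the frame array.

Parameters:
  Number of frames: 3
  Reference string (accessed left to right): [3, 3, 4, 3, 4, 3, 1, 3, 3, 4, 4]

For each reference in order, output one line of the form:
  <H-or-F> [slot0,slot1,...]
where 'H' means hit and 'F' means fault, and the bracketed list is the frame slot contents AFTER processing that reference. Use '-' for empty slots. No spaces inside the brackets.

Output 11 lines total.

F [3,-,-]
H [3,-,-]
F [3,4,-]
H [3,4,-]
H [3,4,-]
H [3,4,-]
F [3,4,1]
H [3,4,1]
H [3,4,1]
H [3,4,1]
H [3,4,1]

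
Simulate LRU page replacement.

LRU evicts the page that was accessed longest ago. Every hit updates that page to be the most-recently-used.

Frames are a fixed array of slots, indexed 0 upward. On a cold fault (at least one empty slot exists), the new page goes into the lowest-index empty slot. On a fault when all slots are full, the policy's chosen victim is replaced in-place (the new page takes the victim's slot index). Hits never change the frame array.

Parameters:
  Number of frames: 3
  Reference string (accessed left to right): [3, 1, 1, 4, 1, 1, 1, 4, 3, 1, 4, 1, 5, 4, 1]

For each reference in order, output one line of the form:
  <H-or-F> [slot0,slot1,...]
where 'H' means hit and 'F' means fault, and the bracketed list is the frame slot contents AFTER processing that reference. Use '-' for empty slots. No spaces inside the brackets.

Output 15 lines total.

F [3,-,-]
F [3,1,-]
H [3,1,-]
F [3,1,4]
H [3,1,4]
H [3,1,4]
H [3,1,4]
H [3,1,4]
H [3,1,4]
H [3,1,4]
H [3,1,4]
H [3,1,4]
F [5,1,4]
H [5,1,4]
H [5,1,4]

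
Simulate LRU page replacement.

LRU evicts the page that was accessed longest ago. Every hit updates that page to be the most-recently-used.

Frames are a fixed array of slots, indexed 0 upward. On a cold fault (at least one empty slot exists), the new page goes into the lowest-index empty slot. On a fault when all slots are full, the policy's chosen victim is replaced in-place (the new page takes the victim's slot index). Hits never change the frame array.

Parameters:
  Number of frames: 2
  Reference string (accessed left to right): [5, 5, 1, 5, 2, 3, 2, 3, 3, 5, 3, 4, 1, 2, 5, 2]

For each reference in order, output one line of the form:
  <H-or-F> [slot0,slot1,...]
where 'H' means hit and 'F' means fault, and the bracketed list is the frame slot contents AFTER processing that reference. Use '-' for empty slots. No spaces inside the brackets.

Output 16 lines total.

F [5,-]
H [5,-]
F [5,1]
H [5,1]
F [5,2]
F [3,2]
H [3,2]
H [3,2]
H [3,2]
F [3,5]
H [3,5]
F [3,4]
F [1,4]
F [1,2]
F [5,2]
H [5,2]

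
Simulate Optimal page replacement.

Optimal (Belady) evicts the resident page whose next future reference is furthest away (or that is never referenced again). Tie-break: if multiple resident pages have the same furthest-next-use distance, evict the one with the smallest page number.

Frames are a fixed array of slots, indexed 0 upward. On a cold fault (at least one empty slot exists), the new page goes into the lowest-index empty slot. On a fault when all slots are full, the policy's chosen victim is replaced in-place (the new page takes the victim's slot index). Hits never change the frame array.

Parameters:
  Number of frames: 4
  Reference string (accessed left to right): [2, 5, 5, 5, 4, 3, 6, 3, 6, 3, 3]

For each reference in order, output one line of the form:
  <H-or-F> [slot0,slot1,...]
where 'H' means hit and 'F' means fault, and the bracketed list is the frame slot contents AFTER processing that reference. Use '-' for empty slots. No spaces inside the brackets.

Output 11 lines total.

F [2,-,-,-]
F [2,5,-,-]
H [2,5,-,-]
H [2,5,-,-]
F [2,5,4,-]
F [2,5,4,3]
F [6,5,4,3]
H [6,5,4,3]
H [6,5,4,3]
H [6,5,4,3]
H [6,5,4,3]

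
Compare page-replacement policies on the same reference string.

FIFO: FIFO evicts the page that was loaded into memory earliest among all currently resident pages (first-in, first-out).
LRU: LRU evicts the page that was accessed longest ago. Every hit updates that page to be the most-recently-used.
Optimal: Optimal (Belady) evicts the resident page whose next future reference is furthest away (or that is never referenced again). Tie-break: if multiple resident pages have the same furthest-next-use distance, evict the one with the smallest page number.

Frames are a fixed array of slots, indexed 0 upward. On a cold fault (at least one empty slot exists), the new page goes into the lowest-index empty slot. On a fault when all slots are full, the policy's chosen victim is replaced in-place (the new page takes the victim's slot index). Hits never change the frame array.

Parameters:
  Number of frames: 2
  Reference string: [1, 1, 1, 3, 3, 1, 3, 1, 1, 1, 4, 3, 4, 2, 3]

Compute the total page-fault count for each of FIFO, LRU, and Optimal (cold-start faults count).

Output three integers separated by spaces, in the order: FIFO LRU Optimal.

--- FIFO ---
  step 0: ref 1 -> FAULT, frames=[1,-] (faults so far: 1)
  step 1: ref 1 -> HIT, frames=[1,-] (faults so far: 1)
  step 2: ref 1 -> HIT, frames=[1,-] (faults so far: 1)
  step 3: ref 3 -> FAULT, frames=[1,3] (faults so far: 2)
  step 4: ref 3 -> HIT, frames=[1,3] (faults so far: 2)
  step 5: ref 1 -> HIT, frames=[1,3] (faults so far: 2)
  step 6: ref 3 -> HIT, frames=[1,3] (faults so far: 2)
  step 7: ref 1 -> HIT, frames=[1,3] (faults so far: 2)
  step 8: ref 1 -> HIT, frames=[1,3] (faults so far: 2)
  step 9: ref 1 -> HIT, frames=[1,3] (faults so far: 2)
  step 10: ref 4 -> FAULT, evict 1, frames=[4,3] (faults so far: 3)
  step 11: ref 3 -> HIT, frames=[4,3] (faults so far: 3)
  step 12: ref 4 -> HIT, frames=[4,3] (faults so far: 3)
  step 13: ref 2 -> FAULT, evict 3, frames=[4,2] (faults so far: 4)
  step 14: ref 3 -> FAULT, evict 4, frames=[3,2] (faults so far: 5)
  FIFO total faults: 5
--- LRU ---
  step 0: ref 1 -> FAULT, frames=[1,-] (faults so far: 1)
  step 1: ref 1 -> HIT, frames=[1,-] (faults so far: 1)
  step 2: ref 1 -> HIT, frames=[1,-] (faults so far: 1)
  step 3: ref 3 -> FAULT, frames=[1,3] (faults so far: 2)
  step 4: ref 3 -> HIT, frames=[1,3] (faults so far: 2)
  step 5: ref 1 -> HIT, frames=[1,3] (faults so far: 2)
  step 6: ref 3 -> HIT, frames=[1,3] (faults so far: 2)
  step 7: ref 1 -> HIT, frames=[1,3] (faults so far: 2)
  step 8: ref 1 -> HIT, frames=[1,3] (faults so far: 2)
  step 9: ref 1 -> HIT, frames=[1,3] (faults so far: 2)
  step 10: ref 4 -> FAULT, evict 3, frames=[1,4] (faults so far: 3)
  step 11: ref 3 -> FAULT, evict 1, frames=[3,4] (faults so far: 4)
  step 12: ref 4 -> HIT, frames=[3,4] (faults so far: 4)
  step 13: ref 2 -> FAULT, evict 3, frames=[2,4] (faults so far: 5)
  step 14: ref 3 -> FAULT, evict 4, frames=[2,3] (faults so far: 6)
  LRU total faults: 6
--- Optimal ---
  step 0: ref 1 -> FAULT, frames=[1,-] (faults so far: 1)
  step 1: ref 1 -> HIT, frames=[1,-] (faults so far: 1)
  step 2: ref 1 -> HIT, frames=[1,-] (faults so far: 1)
  step 3: ref 3 -> FAULT, frames=[1,3] (faults so far: 2)
  step 4: ref 3 -> HIT, frames=[1,3] (faults so far: 2)
  step 5: ref 1 -> HIT, frames=[1,3] (faults so far: 2)
  step 6: ref 3 -> HIT, frames=[1,3] (faults so far: 2)
  step 7: ref 1 -> HIT, frames=[1,3] (faults so far: 2)
  step 8: ref 1 -> HIT, frames=[1,3] (faults so far: 2)
  step 9: ref 1 -> HIT, frames=[1,3] (faults so far: 2)
  step 10: ref 4 -> FAULT, evict 1, frames=[4,3] (faults so far: 3)
  step 11: ref 3 -> HIT, frames=[4,3] (faults so far: 3)
  step 12: ref 4 -> HIT, frames=[4,3] (faults so far: 3)
  step 13: ref 2 -> FAULT, evict 4, frames=[2,3] (faults so far: 4)
  step 14: ref 3 -> HIT, frames=[2,3] (faults so far: 4)
  Optimal total faults: 4

Answer: 5 6 4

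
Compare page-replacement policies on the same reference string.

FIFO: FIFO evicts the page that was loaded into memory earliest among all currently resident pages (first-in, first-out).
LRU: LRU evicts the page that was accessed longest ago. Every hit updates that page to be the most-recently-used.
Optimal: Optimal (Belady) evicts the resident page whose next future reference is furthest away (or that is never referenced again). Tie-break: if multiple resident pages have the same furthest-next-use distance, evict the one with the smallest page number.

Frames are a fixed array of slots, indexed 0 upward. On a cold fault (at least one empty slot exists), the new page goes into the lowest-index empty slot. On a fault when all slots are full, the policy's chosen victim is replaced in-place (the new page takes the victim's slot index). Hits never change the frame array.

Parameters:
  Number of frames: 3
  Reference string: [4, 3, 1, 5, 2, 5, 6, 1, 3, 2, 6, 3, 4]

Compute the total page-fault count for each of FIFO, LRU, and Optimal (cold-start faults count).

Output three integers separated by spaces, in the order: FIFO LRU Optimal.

--- FIFO ---
  step 0: ref 4 -> FAULT, frames=[4,-,-] (faults so far: 1)
  step 1: ref 3 -> FAULT, frames=[4,3,-] (faults so far: 2)
  step 2: ref 1 -> FAULT, frames=[4,3,1] (faults so far: 3)
  step 3: ref 5 -> FAULT, evict 4, frames=[5,3,1] (faults so far: 4)
  step 4: ref 2 -> FAULT, evict 3, frames=[5,2,1] (faults so far: 5)
  step 5: ref 5 -> HIT, frames=[5,2,1] (faults so far: 5)
  step 6: ref 6 -> FAULT, evict 1, frames=[5,2,6] (faults so far: 6)
  step 7: ref 1 -> FAULT, evict 5, frames=[1,2,6] (faults so far: 7)
  step 8: ref 3 -> FAULT, evict 2, frames=[1,3,6] (faults so far: 8)
  step 9: ref 2 -> FAULT, evict 6, frames=[1,3,2] (faults so far: 9)
  step 10: ref 6 -> FAULT, evict 1, frames=[6,3,2] (faults so far: 10)
  step 11: ref 3 -> HIT, frames=[6,3,2] (faults so far: 10)
  step 12: ref 4 -> FAULT, evict 3, frames=[6,4,2] (faults so far: 11)
  FIFO total faults: 11
--- LRU ---
  step 0: ref 4 -> FAULT, frames=[4,-,-] (faults so far: 1)
  step 1: ref 3 -> FAULT, frames=[4,3,-] (faults so far: 2)
  step 2: ref 1 -> FAULT, frames=[4,3,1] (faults so far: 3)
  step 3: ref 5 -> FAULT, evict 4, frames=[5,3,1] (faults so far: 4)
  step 4: ref 2 -> FAULT, evict 3, frames=[5,2,1] (faults so far: 5)
  step 5: ref 5 -> HIT, frames=[5,2,1] (faults so far: 5)
  step 6: ref 6 -> FAULT, evict 1, frames=[5,2,6] (faults so far: 6)
  step 7: ref 1 -> FAULT, evict 2, frames=[5,1,6] (faults so far: 7)
  step 8: ref 3 -> FAULT, evict 5, frames=[3,1,6] (faults so far: 8)
  step 9: ref 2 -> FAULT, evict 6, frames=[3,1,2] (faults so far: 9)
  step 10: ref 6 -> FAULT, evict 1, frames=[3,6,2] (faults so far: 10)
  step 11: ref 3 -> HIT, frames=[3,6,2] (faults so far: 10)
  step 12: ref 4 -> FAULT, evict 2, frames=[3,6,4] (faults so far: 11)
  LRU total faults: 11
--- Optimal ---
  step 0: ref 4 -> FAULT, frames=[4,-,-] (faults so far: 1)
  step 1: ref 3 -> FAULT, frames=[4,3,-] (faults so far: 2)
  step 2: ref 1 -> FAULT, frames=[4,3,1] (faults so far: 3)
  step 3: ref 5 -> FAULT, evict 4, frames=[5,3,1] (faults so far: 4)
  step 4: ref 2 -> FAULT, evict 3, frames=[5,2,1] (faults so far: 5)
  step 5: ref 5 -> HIT, frames=[5,2,1] (faults so far: 5)
  step 6: ref 6 -> FAULT, evict 5, frames=[6,2,1] (faults so far: 6)
  step 7: ref 1 -> HIT, frames=[6,2,1] (faults so far: 6)
  step 8: ref 3 -> FAULT, evict 1, frames=[6,2,3] (faults so far: 7)
  step 9: ref 2 -> HIT, frames=[6,2,3] (faults so far: 7)
  step 10: ref 6 -> HIT, frames=[6,2,3] (faults so far: 7)
  step 11: ref 3 -> HIT, frames=[6,2,3] (faults so far: 7)
  step 12: ref 4 -> FAULT, evict 2, frames=[6,4,3] (faults so far: 8)
  Optimal total faults: 8

Answer: 11 11 8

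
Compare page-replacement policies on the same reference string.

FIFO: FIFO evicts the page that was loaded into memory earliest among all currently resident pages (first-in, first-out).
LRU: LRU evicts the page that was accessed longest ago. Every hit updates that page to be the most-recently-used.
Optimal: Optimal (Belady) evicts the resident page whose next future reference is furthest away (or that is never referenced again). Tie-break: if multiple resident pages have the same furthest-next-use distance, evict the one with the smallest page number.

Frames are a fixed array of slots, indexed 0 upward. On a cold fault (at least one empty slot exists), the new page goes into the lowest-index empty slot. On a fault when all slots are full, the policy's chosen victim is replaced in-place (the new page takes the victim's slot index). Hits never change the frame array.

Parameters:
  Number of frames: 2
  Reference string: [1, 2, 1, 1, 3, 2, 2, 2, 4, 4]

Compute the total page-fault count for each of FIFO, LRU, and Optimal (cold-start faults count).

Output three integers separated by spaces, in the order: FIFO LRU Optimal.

--- FIFO ---
  step 0: ref 1 -> FAULT, frames=[1,-] (faults so far: 1)
  step 1: ref 2 -> FAULT, frames=[1,2] (faults so far: 2)
  step 2: ref 1 -> HIT, frames=[1,2] (faults so far: 2)
  step 3: ref 1 -> HIT, frames=[1,2] (faults so far: 2)
  step 4: ref 3 -> FAULT, evict 1, frames=[3,2] (faults so far: 3)
  step 5: ref 2 -> HIT, frames=[3,2] (faults so far: 3)
  step 6: ref 2 -> HIT, frames=[3,2] (faults so far: 3)
  step 7: ref 2 -> HIT, frames=[3,2] (faults so far: 3)
  step 8: ref 4 -> FAULT, evict 2, frames=[3,4] (faults so far: 4)
  step 9: ref 4 -> HIT, frames=[3,4] (faults so far: 4)
  FIFO total faults: 4
--- LRU ---
  step 0: ref 1 -> FAULT, frames=[1,-] (faults so far: 1)
  step 1: ref 2 -> FAULT, frames=[1,2] (faults so far: 2)
  step 2: ref 1 -> HIT, frames=[1,2] (faults so far: 2)
  step 3: ref 1 -> HIT, frames=[1,2] (faults so far: 2)
  step 4: ref 3 -> FAULT, evict 2, frames=[1,3] (faults so far: 3)
  step 5: ref 2 -> FAULT, evict 1, frames=[2,3] (faults so far: 4)
  step 6: ref 2 -> HIT, frames=[2,3] (faults so far: 4)
  step 7: ref 2 -> HIT, frames=[2,3] (faults so far: 4)
  step 8: ref 4 -> FAULT, evict 3, frames=[2,4] (faults so far: 5)
  step 9: ref 4 -> HIT, frames=[2,4] (faults so far: 5)
  LRU total faults: 5
--- Optimal ---
  step 0: ref 1 -> FAULT, frames=[1,-] (faults so far: 1)
  step 1: ref 2 -> FAULT, frames=[1,2] (faults so far: 2)
  step 2: ref 1 -> HIT, frames=[1,2] (faults so far: 2)
  step 3: ref 1 -> HIT, frames=[1,2] (faults so far: 2)
  step 4: ref 3 -> FAULT, evict 1, frames=[3,2] (faults so far: 3)
  step 5: ref 2 -> HIT, frames=[3,2] (faults so far: 3)
  step 6: ref 2 -> HIT, frames=[3,2] (faults so far: 3)
  step 7: ref 2 -> HIT, frames=[3,2] (faults so far: 3)
  step 8: ref 4 -> FAULT, evict 2, frames=[3,4] (faults so far: 4)
  step 9: ref 4 -> HIT, frames=[3,4] (faults so far: 4)
  Optimal total faults: 4

Answer: 4 5 4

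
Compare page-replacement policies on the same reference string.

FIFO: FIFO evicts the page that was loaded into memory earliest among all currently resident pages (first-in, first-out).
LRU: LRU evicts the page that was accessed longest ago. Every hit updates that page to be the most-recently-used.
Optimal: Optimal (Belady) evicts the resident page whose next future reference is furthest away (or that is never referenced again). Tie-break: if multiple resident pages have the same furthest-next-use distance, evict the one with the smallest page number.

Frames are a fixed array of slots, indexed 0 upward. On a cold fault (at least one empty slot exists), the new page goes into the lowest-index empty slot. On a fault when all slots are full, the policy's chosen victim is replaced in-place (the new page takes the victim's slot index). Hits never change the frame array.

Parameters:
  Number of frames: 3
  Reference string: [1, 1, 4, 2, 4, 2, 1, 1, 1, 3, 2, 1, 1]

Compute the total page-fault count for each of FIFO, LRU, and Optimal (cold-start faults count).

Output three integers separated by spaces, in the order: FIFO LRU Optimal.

Answer: 5 4 4

Derivation:
--- FIFO ---
  step 0: ref 1 -> FAULT, frames=[1,-,-] (faults so far: 1)
  step 1: ref 1 -> HIT, frames=[1,-,-] (faults so far: 1)
  step 2: ref 4 -> FAULT, frames=[1,4,-] (faults so far: 2)
  step 3: ref 2 -> FAULT, frames=[1,4,2] (faults so far: 3)
  step 4: ref 4 -> HIT, frames=[1,4,2] (faults so far: 3)
  step 5: ref 2 -> HIT, frames=[1,4,2] (faults so far: 3)
  step 6: ref 1 -> HIT, frames=[1,4,2] (faults so far: 3)
  step 7: ref 1 -> HIT, frames=[1,4,2] (faults so far: 3)
  step 8: ref 1 -> HIT, frames=[1,4,2] (faults so far: 3)
  step 9: ref 3 -> FAULT, evict 1, frames=[3,4,2] (faults so far: 4)
  step 10: ref 2 -> HIT, frames=[3,4,2] (faults so far: 4)
  step 11: ref 1 -> FAULT, evict 4, frames=[3,1,2] (faults so far: 5)
  step 12: ref 1 -> HIT, frames=[3,1,2] (faults so far: 5)
  FIFO total faults: 5
--- LRU ---
  step 0: ref 1 -> FAULT, frames=[1,-,-] (faults so far: 1)
  step 1: ref 1 -> HIT, frames=[1,-,-] (faults so far: 1)
  step 2: ref 4 -> FAULT, frames=[1,4,-] (faults so far: 2)
  step 3: ref 2 -> FAULT, frames=[1,4,2] (faults so far: 3)
  step 4: ref 4 -> HIT, frames=[1,4,2] (faults so far: 3)
  step 5: ref 2 -> HIT, frames=[1,4,2] (faults so far: 3)
  step 6: ref 1 -> HIT, frames=[1,4,2] (faults so far: 3)
  step 7: ref 1 -> HIT, frames=[1,4,2] (faults so far: 3)
  step 8: ref 1 -> HIT, frames=[1,4,2] (faults so far: 3)
  step 9: ref 3 -> FAULT, evict 4, frames=[1,3,2] (faults so far: 4)
  step 10: ref 2 -> HIT, frames=[1,3,2] (faults so far: 4)
  step 11: ref 1 -> HIT, frames=[1,3,2] (faults so far: 4)
  step 12: ref 1 -> HIT, frames=[1,3,2] (faults so far: 4)
  LRU total faults: 4
--- Optimal ---
  step 0: ref 1 -> FAULT, frames=[1,-,-] (faults so far: 1)
  step 1: ref 1 -> HIT, frames=[1,-,-] (faults so far: 1)
  step 2: ref 4 -> FAULT, frames=[1,4,-] (faults so far: 2)
  step 3: ref 2 -> FAULT, frames=[1,4,2] (faults so far: 3)
  step 4: ref 4 -> HIT, frames=[1,4,2] (faults so far: 3)
  step 5: ref 2 -> HIT, frames=[1,4,2] (faults so far: 3)
  step 6: ref 1 -> HIT, frames=[1,4,2] (faults so far: 3)
  step 7: ref 1 -> HIT, frames=[1,4,2] (faults so far: 3)
  step 8: ref 1 -> HIT, frames=[1,4,2] (faults so far: 3)
  step 9: ref 3 -> FAULT, evict 4, frames=[1,3,2] (faults so far: 4)
  step 10: ref 2 -> HIT, frames=[1,3,2] (faults so far: 4)
  step 11: ref 1 -> HIT, frames=[1,3,2] (faults so far: 4)
  step 12: ref 1 -> HIT, frames=[1,3,2] (faults so far: 4)
  Optimal total faults: 4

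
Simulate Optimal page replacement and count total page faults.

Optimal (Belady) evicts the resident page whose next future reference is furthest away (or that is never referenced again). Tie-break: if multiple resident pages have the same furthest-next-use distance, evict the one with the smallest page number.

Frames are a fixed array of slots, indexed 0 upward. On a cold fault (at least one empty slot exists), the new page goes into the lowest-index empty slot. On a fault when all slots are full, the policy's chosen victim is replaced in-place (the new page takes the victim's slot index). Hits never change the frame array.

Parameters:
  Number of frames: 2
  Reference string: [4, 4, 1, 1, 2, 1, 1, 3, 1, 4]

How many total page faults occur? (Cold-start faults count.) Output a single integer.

Answer: 5

Derivation:
Step 0: ref 4 → FAULT, frames=[4,-]
Step 1: ref 4 → HIT, frames=[4,-]
Step 2: ref 1 → FAULT, frames=[4,1]
Step 3: ref 1 → HIT, frames=[4,1]
Step 4: ref 2 → FAULT (evict 4), frames=[2,1]
Step 5: ref 1 → HIT, frames=[2,1]
Step 6: ref 1 → HIT, frames=[2,1]
Step 7: ref 3 → FAULT (evict 2), frames=[3,1]
Step 8: ref 1 → HIT, frames=[3,1]
Step 9: ref 4 → FAULT (evict 1), frames=[3,4]
Total faults: 5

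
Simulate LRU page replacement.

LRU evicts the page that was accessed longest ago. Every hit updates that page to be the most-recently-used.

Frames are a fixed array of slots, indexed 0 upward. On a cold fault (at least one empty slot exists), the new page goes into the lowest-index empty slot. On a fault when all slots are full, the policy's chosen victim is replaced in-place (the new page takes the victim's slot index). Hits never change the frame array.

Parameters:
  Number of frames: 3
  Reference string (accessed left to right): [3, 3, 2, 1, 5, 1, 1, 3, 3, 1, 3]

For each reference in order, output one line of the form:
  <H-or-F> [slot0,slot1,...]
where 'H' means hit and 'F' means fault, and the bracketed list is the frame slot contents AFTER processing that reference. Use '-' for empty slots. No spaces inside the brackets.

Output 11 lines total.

F [3,-,-]
H [3,-,-]
F [3,2,-]
F [3,2,1]
F [5,2,1]
H [5,2,1]
H [5,2,1]
F [5,3,1]
H [5,3,1]
H [5,3,1]
H [5,3,1]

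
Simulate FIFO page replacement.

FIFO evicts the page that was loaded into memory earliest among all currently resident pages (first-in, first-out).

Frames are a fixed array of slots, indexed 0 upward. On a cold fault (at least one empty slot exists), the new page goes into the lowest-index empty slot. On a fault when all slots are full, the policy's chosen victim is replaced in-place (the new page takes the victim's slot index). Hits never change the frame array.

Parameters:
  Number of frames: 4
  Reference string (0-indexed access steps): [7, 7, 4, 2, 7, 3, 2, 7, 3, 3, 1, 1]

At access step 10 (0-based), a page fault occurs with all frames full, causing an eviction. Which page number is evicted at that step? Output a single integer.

Answer: 7

Derivation:
Step 0: ref 7 -> FAULT, frames=[7,-,-,-]
Step 1: ref 7 -> HIT, frames=[7,-,-,-]
Step 2: ref 4 -> FAULT, frames=[7,4,-,-]
Step 3: ref 2 -> FAULT, frames=[7,4,2,-]
Step 4: ref 7 -> HIT, frames=[7,4,2,-]
Step 5: ref 3 -> FAULT, frames=[7,4,2,3]
Step 6: ref 2 -> HIT, frames=[7,4,2,3]
Step 7: ref 7 -> HIT, frames=[7,4,2,3]
Step 8: ref 3 -> HIT, frames=[7,4,2,3]
Step 9: ref 3 -> HIT, frames=[7,4,2,3]
Step 10: ref 1 -> FAULT, evict 7, frames=[1,4,2,3]
At step 10: evicted page 7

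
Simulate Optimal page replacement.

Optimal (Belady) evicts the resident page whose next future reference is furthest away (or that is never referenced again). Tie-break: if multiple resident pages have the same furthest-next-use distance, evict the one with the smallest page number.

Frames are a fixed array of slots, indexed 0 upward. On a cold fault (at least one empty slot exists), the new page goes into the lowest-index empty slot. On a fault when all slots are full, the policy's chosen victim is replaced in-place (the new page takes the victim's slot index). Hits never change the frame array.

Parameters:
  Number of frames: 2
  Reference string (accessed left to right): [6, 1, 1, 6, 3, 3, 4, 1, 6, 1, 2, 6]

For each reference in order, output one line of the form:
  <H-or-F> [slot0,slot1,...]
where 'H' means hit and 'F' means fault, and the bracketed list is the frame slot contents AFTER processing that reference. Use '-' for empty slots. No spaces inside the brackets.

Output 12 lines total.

F [6,-]
F [6,1]
H [6,1]
H [6,1]
F [3,1]
H [3,1]
F [4,1]
H [4,1]
F [6,1]
H [6,1]
F [6,2]
H [6,2]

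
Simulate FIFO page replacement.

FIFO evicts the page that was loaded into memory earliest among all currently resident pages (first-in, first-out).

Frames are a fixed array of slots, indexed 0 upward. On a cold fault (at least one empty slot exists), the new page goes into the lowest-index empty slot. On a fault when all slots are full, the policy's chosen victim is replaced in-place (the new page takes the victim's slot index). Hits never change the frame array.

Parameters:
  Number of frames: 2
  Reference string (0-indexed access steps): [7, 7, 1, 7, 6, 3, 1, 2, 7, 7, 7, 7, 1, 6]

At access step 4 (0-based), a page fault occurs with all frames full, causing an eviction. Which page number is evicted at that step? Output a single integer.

Step 0: ref 7 -> FAULT, frames=[7,-]
Step 1: ref 7 -> HIT, frames=[7,-]
Step 2: ref 1 -> FAULT, frames=[7,1]
Step 3: ref 7 -> HIT, frames=[7,1]
Step 4: ref 6 -> FAULT, evict 7, frames=[6,1]
At step 4: evicted page 7

Answer: 7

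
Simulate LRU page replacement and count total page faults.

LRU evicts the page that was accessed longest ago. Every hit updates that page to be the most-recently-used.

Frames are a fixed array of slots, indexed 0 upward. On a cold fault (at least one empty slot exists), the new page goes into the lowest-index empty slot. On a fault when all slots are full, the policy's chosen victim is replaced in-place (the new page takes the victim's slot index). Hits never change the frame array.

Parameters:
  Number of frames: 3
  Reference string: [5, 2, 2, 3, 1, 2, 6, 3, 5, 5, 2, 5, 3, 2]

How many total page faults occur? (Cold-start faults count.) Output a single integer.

Step 0: ref 5 → FAULT, frames=[5,-,-]
Step 1: ref 2 → FAULT, frames=[5,2,-]
Step 2: ref 2 → HIT, frames=[5,2,-]
Step 3: ref 3 → FAULT, frames=[5,2,3]
Step 4: ref 1 → FAULT (evict 5), frames=[1,2,3]
Step 5: ref 2 → HIT, frames=[1,2,3]
Step 6: ref 6 → FAULT (evict 3), frames=[1,2,6]
Step 7: ref 3 → FAULT (evict 1), frames=[3,2,6]
Step 8: ref 5 → FAULT (evict 2), frames=[3,5,6]
Step 9: ref 5 → HIT, frames=[3,5,6]
Step 10: ref 2 → FAULT (evict 6), frames=[3,5,2]
Step 11: ref 5 → HIT, frames=[3,5,2]
Step 12: ref 3 → HIT, frames=[3,5,2]
Step 13: ref 2 → HIT, frames=[3,5,2]
Total faults: 8

Answer: 8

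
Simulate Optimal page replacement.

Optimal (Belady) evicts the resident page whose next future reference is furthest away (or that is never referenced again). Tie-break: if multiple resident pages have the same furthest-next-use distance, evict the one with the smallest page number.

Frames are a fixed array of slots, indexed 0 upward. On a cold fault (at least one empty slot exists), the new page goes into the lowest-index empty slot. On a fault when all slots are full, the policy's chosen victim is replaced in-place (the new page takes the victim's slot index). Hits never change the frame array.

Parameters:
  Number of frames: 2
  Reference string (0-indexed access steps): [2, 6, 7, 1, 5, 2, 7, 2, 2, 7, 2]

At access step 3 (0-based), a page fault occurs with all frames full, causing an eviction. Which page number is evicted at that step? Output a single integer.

Answer: 7

Derivation:
Step 0: ref 2 -> FAULT, frames=[2,-]
Step 1: ref 6 -> FAULT, frames=[2,6]
Step 2: ref 7 -> FAULT, evict 6, frames=[2,7]
Step 3: ref 1 -> FAULT, evict 7, frames=[2,1]
At step 3: evicted page 7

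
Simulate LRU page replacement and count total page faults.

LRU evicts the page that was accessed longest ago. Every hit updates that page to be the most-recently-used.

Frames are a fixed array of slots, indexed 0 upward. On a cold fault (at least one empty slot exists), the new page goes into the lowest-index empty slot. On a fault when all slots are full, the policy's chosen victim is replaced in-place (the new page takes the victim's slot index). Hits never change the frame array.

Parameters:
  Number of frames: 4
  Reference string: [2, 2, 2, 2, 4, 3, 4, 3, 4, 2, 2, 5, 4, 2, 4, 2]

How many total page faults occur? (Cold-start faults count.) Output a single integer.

Step 0: ref 2 → FAULT, frames=[2,-,-,-]
Step 1: ref 2 → HIT, frames=[2,-,-,-]
Step 2: ref 2 → HIT, frames=[2,-,-,-]
Step 3: ref 2 → HIT, frames=[2,-,-,-]
Step 4: ref 4 → FAULT, frames=[2,4,-,-]
Step 5: ref 3 → FAULT, frames=[2,4,3,-]
Step 6: ref 4 → HIT, frames=[2,4,3,-]
Step 7: ref 3 → HIT, frames=[2,4,3,-]
Step 8: ref 4 → HIT, frames=[2,4,3,-]
Step 9: ref 2 → HIT, frames=[2,4,3,-]
Step 10: ref 2 → HIT, frames=[2,4,3,-]
Step 11: ref 5 → FAULT, frames=[2,4,3,5]
Step 12: ref 4 → HIT, frames=[2,4,3,5]
Step 13: ref 2 → HIT, frames=[2,4,3,5]
Step 14: ref 4 → HIT, frames=[2,4,3,5]
Step 15: ref 2 → HIT, frames=[2,4,3,5]
Total faults: 4

Answer: 4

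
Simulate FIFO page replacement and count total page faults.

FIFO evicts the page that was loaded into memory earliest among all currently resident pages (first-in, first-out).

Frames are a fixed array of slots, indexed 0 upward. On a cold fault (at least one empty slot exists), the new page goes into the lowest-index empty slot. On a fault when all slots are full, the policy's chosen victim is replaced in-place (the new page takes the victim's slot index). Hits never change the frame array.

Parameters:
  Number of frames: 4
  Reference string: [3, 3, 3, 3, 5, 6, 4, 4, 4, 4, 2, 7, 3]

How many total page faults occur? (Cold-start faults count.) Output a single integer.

Answer: 7

Derivation:
Step 0: ref 3 → FAULT, frames=[3,-,-,-]
Step 1: ref 3 → HIT, frames=[3,-,-,-]
Step 2: ref 3 → HIT, frames=[3,-,-,-]
Step 3: ref 3 → HIT, frames=[3,-,-,-]
Step 4: ref 5 → FAULT, frames=[3,5,-,-]
Step 5: ref 6 → FAULT, frames=[3,5,6,-]
Step 6: ref 4 → FAULT, frames=[3,5,6,4]
Step 7: ref 4 → HIT, frames=[3,5,6,4]
Step 8: ref 4 → HIT, frames=[3,5,6,4]
Step 9: ref 4 → HIT, frames=[3,5,6,4]
Step 10: ref 2 → FAULT (evict 3), frames=[2,5,6,4]
Step 11: ref 7 → FAULT (evict 5), frames=[2,7,6,4]
Step 12: ref 3 → FAULT (evict 6), frames=[2,7,3,4]
Total faults: 7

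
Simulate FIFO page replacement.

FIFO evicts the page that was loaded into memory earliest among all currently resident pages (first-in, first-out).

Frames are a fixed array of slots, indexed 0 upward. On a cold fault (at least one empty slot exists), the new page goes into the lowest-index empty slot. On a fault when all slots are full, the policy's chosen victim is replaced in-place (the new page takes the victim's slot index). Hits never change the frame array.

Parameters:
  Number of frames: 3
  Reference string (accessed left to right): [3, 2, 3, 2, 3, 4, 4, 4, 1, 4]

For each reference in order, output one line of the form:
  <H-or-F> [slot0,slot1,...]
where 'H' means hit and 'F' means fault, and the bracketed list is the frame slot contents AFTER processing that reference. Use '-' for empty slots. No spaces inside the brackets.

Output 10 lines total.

F [3,-,-]
F [3,2,-]
H [3,2,-]
H [3,2,-]
H [3,2,-]
F [3,2,4]
H [3,2,4]
H [3,2,4]
F [1,2,4]
H [1,2,4]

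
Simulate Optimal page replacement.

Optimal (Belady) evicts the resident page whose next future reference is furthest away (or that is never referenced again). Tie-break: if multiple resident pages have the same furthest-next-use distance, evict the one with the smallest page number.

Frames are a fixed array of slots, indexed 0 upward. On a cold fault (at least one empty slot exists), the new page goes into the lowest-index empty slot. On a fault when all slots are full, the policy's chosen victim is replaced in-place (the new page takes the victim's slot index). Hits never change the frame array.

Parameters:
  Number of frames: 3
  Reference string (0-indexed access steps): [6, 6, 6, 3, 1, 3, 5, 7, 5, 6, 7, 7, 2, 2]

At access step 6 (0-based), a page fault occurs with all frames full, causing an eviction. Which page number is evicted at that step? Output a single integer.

Answer: 1

Derivation:
Step 0: ref 6 -> FAULT, frames=[6,-,-]
Step 1: ref 6 -> HIT, frames=[6,-,-]
Step 2: ref 6 -> HIT, frames=[6,-,-]
Step 3: ref 3 -> FAULT, frames=[6,3,-]
Step 4: ref 1 -> FAULT, frames=[6,3,1]
Step 5: ref 3 -> HIT, frames=[6,3,1]
Step 6: ref 5 -> FAULT, evict 1, frames=[6,3,5]
At step 6: evicted page 1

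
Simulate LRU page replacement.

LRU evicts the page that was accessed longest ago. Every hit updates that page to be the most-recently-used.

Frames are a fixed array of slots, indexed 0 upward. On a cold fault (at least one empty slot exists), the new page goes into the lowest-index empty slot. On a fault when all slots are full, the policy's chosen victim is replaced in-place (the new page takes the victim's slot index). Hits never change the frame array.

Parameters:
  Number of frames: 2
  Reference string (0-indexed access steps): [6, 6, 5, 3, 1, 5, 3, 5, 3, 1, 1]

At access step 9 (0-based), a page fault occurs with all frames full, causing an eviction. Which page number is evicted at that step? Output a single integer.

Step 0: ref 6 -> FAULT, frames=[6,-]
Step 1: ref 6 -> HIT, frames=[6,-]
Step 2: ref 5 -> FAULT, frames=[6,5]
Step 3: ref 3 -> FAULT, evict 6, frames=[3,5]
Step 4: ref 1 -> FAULT, evict 5, frames=[3,1]
Step 5: ref 5 -> FAULT, evict 3, frames=[5,1]
Step 6: ref 3 -> FAULT, evict 1, frames=[5,3]
Step 7: ref 5 -> HIT, frames=[5,3]
Step 8: ref 3 -> HIT, frames=[5,3]
Step 9: ref 1 -> FAULT, evict 5, frames=[1,3]
At step 9: evicted page 5

Answer: 5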